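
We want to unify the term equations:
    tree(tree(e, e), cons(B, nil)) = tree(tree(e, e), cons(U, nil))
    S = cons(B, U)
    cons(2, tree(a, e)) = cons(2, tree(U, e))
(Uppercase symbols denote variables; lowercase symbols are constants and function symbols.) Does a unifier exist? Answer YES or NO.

Decompose tree/2: tree(e, e) = tree(e, e),  cons(B, nil) = cons(U, nil).
Delete trivial equation tree(e, e) = tree(e, e).
Decompose cons/2: B = U,  nil = nil.
Bind B := U; substituting into the one remaining equation that mentions B gives: S = cons(U, U).
Delete trivial equation nil = nil.
Bind S := cons(U, U); no other remaining equation mentions S.
Decompose cons/2: 2 = 2,  tree(a, e) = tree(U, e).
Delete trivial equation 2 = 2.
Decompose tree/2: a = U,  e = e.
Bind U := a; no other remaining equation mentions U. Substituting into the earlier bindings gives B := a, S := cons(a, a).
Delete trivial equation e = e.
No equations remain and no clash or occurs-check failure arose, so a unifier exists.

YES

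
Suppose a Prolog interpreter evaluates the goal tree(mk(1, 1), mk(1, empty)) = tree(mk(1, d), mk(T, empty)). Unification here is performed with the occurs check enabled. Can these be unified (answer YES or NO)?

Decompose tree/2: mk(1, 1) = mk(1, d),  mk(1, empty) = mk(T, empty).
Decompose mk/2: 1 = 1,  1 = d.
Delete trivial equation 1 = 1.
Clash: constants 1 and d differ; no unifier exists.

NO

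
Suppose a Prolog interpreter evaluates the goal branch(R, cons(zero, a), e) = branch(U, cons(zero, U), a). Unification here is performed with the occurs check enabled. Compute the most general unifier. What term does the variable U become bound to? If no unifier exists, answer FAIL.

Decompose branch/3: R = U,  cons(zero, a) = cons(zero, U),  e = a.
Bind R := U; no other remaining equation mentions R.
Decompose cons/2: zero = zero,  a = U.
Delete trivial equation zero = zero.
Bind U := a; no other remaining equation mentions U. Substituting into the earlier binding gives R := a.
Clash: constants e and a differ; no unifier exists.

FAIL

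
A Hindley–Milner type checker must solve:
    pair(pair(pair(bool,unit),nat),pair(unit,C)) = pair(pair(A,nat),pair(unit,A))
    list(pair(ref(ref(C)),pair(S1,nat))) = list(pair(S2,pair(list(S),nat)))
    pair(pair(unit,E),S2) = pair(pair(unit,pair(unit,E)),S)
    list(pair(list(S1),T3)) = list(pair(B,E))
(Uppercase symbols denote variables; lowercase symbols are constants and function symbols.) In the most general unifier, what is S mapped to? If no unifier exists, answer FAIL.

Decompose pair/2: pair(pair(bool,unit),nat) = pair(A,nat),  pair(unit,C) = pair(unit,A).
Decompose pair/2: pair(bool,unit) = A,  nat = nat.
Bind A := pair(bool,unit); substituting into the one remaining equation that mentions A gives: pair(unit,C) = pair(unit,pair(bool,unit)).
Delete trivial equation nat = nat.
Decompose pair/2: unit = unit,  C = pair(bool,unit).
Delete trivial equation unit = unit.
Bind C := pair(bool,unit); substituting into the one remaining equation that mentions C gives: list(pair(ref(ref(pair(bool,unit))),pair(S1,nat))) = list(pair(S2,pair(list(S),nat))).
Decompose list/1: pair(ref(ref(pair(bool,unit))),pair(S1,nat)) = pair(S2,pair(list(S),nat)).
Decompose pair/2: ref(ref(pair(bool,unit))) = S2,  pair(S1,nat) = pair(list(S),nat).
Bind S2 := ref(ref(pair(bool,unit))); substituting into the one remaining equation that mentions S2 gives: pair(pair(unit,E),ref(ref(pair(bool,unit)))) = pair(pair(unit,pair(unit,E)),S).
Decompose pair/2: S1 = list(S),  nat = nat.
Bind S1 := list(S); substituting into the one remaining equation that mentions S1 gives: list(pair(list(list(S)),T3)) = list(pair(B,E)).
Delete trivial equation nat = nat.
Decompose pair/2: pair(unit,E) = pair(unit,pair(unit,E)),  ref(ref(pair(bool,unit))) = S.
Decompose pair/2: unit = unit,  E = pair(unit,E).
Delete trivial equation unit = unit.
Occurs check fails: E occurs in pair(unit,E); the equation E = pair(unit,E) has no finite solution.

FAIL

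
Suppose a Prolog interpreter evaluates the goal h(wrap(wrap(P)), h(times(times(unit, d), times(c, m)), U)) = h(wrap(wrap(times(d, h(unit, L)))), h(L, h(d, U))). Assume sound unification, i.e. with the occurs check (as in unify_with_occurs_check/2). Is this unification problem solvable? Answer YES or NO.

Decompose h/2: wrap(wrap(P)) = wrap(wrap(times(d, h(unit, L)))),  h(times(times(unit, d), times(c, m)), U) = h(L, h(d, U)).
Decompose wrap/1: wrap(P) = wrap(times(d, h(unit, L))).
Decompose wrap/1: P = times(d, h(unit, L)).
Bind P := times(d, h(unit, L)); no other remaining equation mentions P.
Decompose h/2: times(times(unit, d), times(c, m)) = L,  U = h(d, U).
Bind L := times(times(unit, d), times(c, m)); no other remaining equation mentions L. Substituting into the earlier binding gives P := times(d, h(unit, times(times(unit, d), times(c, m)))).
Occurs check fails: U occurs in h(d, U); the equation U = h(d, U) has no finite solution.

NO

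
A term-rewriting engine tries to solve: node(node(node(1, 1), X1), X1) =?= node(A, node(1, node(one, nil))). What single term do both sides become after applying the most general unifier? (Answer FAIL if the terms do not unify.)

node(node(node(1, 1), node(1, node(one, nil))), node(1, node(one, nil)))

Decompose node/2: node(node(1, 1), X1) =?= A,  X1 =?= node(1, node(one, nil)).
Bind A := node(node(1, 1), X1); no other remaining equation mentions A.
Bind X1 := node(1, node(one, nil)). Substituting into the earlier binding gives A := node(node(1, 1), node(1, node(one, nil))).
Applying the MGU to either side gives node(node(node(1, 1), node(1, node(one, nil))), node(1, node(one, nil))).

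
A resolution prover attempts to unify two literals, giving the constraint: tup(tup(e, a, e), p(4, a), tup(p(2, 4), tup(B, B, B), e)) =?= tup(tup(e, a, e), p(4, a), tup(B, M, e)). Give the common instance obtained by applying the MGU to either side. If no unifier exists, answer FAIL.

tup(tup(e, a, e), p(4, a), tup(p(2, 4), tup(p(2, 4), p(2, 4), p(2, 4)), e))

Decompose tup/3: tup(e, a, e) =?= tup(e, a, e),  p(4, a) =?= p(4, a),  tup(p(2, 4), tup(B, B, B), e) =?= tup(B, M, e).
Delete trivial equation tup(e, a, e) =?= tup(e, a, e).
Delete trivial equation p(4, a) =?= p(4, a).
Decompose tup/3: p(2, 4) =?= B,  tup(B, B, B) =?= M,  e =?= e.
Bind B := p(2, 4); substituting into the one remaining equation that mentions B gives: tup(p(2, 4), p(2, 4), p(2, 4)) =?= M.
Bind M := tup(p(2, 4), p(2, 4), p(2, 4)); no other remaining equation mentions M.
Delete trivial equation e =?= e.
Applying the MGU to either side gives tup(tup(e, a, e), p(4, a), tup(p(2, 4), tup(p(2, 4), p(2, 4), p(2, 4)), e)).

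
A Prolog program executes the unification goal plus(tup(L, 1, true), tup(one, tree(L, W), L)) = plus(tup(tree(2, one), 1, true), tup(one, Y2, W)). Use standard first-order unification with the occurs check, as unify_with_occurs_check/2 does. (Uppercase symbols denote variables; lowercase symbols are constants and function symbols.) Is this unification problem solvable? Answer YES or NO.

YES

Decompose plus/2: tup(L, 1, true) = tup(tree(2, one), 1, true),  tup(one, tree(L, W), L) = tup(one, Y2, W).
Decompose tup/3: L = tree(2, one),  1 = 1,  true = true.
Bind L := tree(2, one); substituting into the one remaining equation that mentions L gives: tup(one, tree(tree(2, one), W), tree(2, one)) = tup(one, Y2, W).
Delete trivial equation 1 = 1.
Delete trivial equation true = true.
Decompose tup/3: one = one,  tree(tree(2, one), W) = Y2,  tree(2, one) = W.
Delete trivial equation one = one.
Bind Y2 := tree(tree(2, one), W); no other remaining equation mentions Y2.
Bind W := tree(2, one). Substituting into the earlier binding gives Y2 := tree(tree(2, one), tree(2, one)).
No equations remain and no clash or occurs-check failure arose, so a unifier exists.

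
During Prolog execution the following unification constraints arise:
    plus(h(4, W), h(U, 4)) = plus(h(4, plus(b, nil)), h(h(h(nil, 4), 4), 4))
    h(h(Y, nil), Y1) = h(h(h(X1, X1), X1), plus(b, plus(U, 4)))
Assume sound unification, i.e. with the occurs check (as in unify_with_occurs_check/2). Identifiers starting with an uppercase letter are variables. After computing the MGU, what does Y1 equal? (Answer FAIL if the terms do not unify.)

plus(b, plus(h(h(nil, 4), 4), 4))

Decompose plus/2: h(4, W) = h(4, plus(b, nil)),  h(U, 4) = h(h(h(nil, 4), 4), 4).
Decompose h/2: 4 = 4,  W = plus(b, nil).
Delete trivial equation 4 = 4.
Bind W := plus(b, nil); no other remaining equation mentions W.
Decompose h/2: U = h(h(nil, 4), 4),  4 = 4.
Bind U := h(h(nil, 4), 4); substituting into the one remaining equation that mentions U gives: h(h(Y, nil), Y1) = h(h(h(X1, X1), X1), plus(b, plus(h(h(nil, 4), 4), 4))).
Delete trivial equation 4 = 4.
Decompose h/2: h(Y, nil) = h(h(X1, X1), X1),  Y1 = plus(b, plus(h(h(nil, 4), 4), 4)).
Decompose h/2: Y = h(X1, X1),  nil = X1.
Bind Y := h(X1, X1); no other remaining equation mentions Y.
Bind X1 := nil; no other remaining equation mentions X1. Substituting into the earlier binding gives Y := h(nil, nil).
Bind Y1 := plus(b, plus(h(h(nil, 4), 4), 4)).
MGU = { W ↦ plus(b, nil), U ↦ h(h(nil, 4), 4), Y ↦ h(nil, nil), X1 ↦ nil, Y1 ↦ plus(b, plus(h(h(nil, 4), 4), 4)) }, so Y1 ↦ plus(b, plus(h(h(nil, 4), 4), 4)).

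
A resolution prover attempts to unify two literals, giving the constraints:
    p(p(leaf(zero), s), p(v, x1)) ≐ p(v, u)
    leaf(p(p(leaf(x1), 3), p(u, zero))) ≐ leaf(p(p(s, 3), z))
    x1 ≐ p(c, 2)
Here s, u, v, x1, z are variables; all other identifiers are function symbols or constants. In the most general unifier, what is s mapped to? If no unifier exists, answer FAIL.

leaf(p(c, 2))

Decompose p/2: p(leaf(zero), s) ≐ v,  p(v, x1) ≐ u.
Bind v := p(leaf(zero), s); substituting into the one remaining equation that mentions v gives: p(p(leaf(zero), s), x1) ≐ u.
Bind u := p(p(leaf(zero), s), x1); substituting into the one remaining equation that mentions u gives: leaf(p(p(leaf(x1), 3), p(p(p(leaf(zero), s), x1), zero))) ≐ leaf(p(p(s, 3), z)).
Decompose leaf/1: p(p(leaf(x1), 3), p(p(p(leaf(zero), s), x1), zero)) ≐ p(p(s, 3), z).
Decompose p/2: p(leaf(x1), 3) ≐ p(s, 3),  p(p(p(leaf(zero), s), x1), zero) ≐ z.
Decompose p/2: leaf(x1) ≐ s,  3 ≐ 3.
Bind s := leaf(x1); substituting into the one remaining equation that mentions s gives: p(p(p(leaf(zero), leaf(x1)), x1), zero) ≐ z. Substituting into the earlier bindings gives v := p(leaf(zero), leaf(x1)), u := p(p(leaf(zero), leaf(x1)), x1).
Delete trivial equation 3 ≐ 3.
Bind z := p(p(p(leaf(zero), leaf(x1)), x1), zero); no other remaining equation mentions z.
Bind x1 := p(c, 2). Substituting into the earlier bindings gives v := p(leaf(zero), leaf(p(c, 2))), u := p(p(leaf(zero), leaf(p(c, 2))), p(c, 2)), s := leaf(p(c, 2)), z := p(p(p(leaf(zero), leaf(p(c, 2))), p(c, 2)), zero).
MGU = { v := p(leaf(zero), leaf(p(c, 2))), u := p(p(leaf(zero), leaf(p(c, 2))), p(c, 2)), s := leaf(p(c, 2)), z := p(p(p(leaf(zero), leaf(p(c, 2))), p(c, 2)), zero), x1 := p(c, 2) }, so s := leaf(p(c, 2)).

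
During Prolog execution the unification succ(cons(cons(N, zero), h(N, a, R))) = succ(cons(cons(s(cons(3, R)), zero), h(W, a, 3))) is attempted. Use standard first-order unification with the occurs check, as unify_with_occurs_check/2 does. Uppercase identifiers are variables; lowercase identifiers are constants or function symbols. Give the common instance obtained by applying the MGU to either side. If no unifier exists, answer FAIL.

succ(cons(cons(s(cons(3, 3)), zero), h(s(cons(3, 3)), a, 3)))

Decompose succ/1: cons(cons(N, zero), h(N, a, R)) = cons(cons(s(cons(3, R)), zero), h(W, a, 3)).
Decompose cons/2: cons(N, zero) = cons(s(cons(3, R)), zero),  h(N, a, R) = h(W, a, 3).
Decompose cons/2: N = s(cons(3, R)),  zero = zero.
Bind N := s(cons(3, R)); substituting into the one remaining equation that mentions N gives: h(s(cons(3, R)), a, R) = h(W, a, 3).
Delete trivial equation zero = zero.
Decompose h/3: s(cons(3, R)) = W,  a = a,  R = 3.
Bind W := s(cons(3, R)); no other remaining equation mentions W.
Delete trivial equation a = a.
Bind R := 3. Substituting into the earlier bindings gives N := s(cons(3, 3)), W := s(cons(3, 3)).
Applying the MGU to either side gives succ(cons(cons(s(cons(3, 3)), zero), h(s(cons(3, 3)), a, 3))).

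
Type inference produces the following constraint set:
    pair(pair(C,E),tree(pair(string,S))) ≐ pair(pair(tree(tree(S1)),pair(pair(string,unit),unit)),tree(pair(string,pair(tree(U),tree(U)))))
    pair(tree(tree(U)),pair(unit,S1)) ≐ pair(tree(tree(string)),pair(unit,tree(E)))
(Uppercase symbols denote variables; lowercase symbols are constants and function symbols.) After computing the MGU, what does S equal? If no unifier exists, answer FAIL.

pair(tree(string),tree(string))

Decompose pair/2: pair(C,E) ≐ pair(tree(tree(S1)),pair(pair(string,unit),unit)),  tree(pair(string,S)) ≐ tree(pair(string,pair(tree(U),tree(U)))).
Decompose pair/2: C ≐ tree(tree(S1)),  E ≐ pair(pair(string,unit),unit).
Bind C := tree(tree(S1)); no other remaining equation mentions C.
Bind E := pair(pair(string,unit),unit); substituting into the one remaining equation that mentions E gives: pair(tree(tree(U)),pair(unit,S1)) ≐ pair(tree(tree(string)),pair(unit,tree(pair(pair(string,unit),unit)))).
Decompose tree/1: pair(string,S) ≐ pair(string,pair(tree(U),tree(U))).
Decompose pair/2: string ≐ string,  S ≐ pair(tree(U),tree(U)).
Delete trivial equation string ≐ string.
Bind S := pair(tree(U),tree(U)); no other remaining equation mentions S.
Decompose pair/2: tree(tree(U)) ≐ tree(tree(string)),  pair(unit,S1) ≐ pair(unit,tree(pair(pair(string,unit),unit))).
Decompose tree/1: tree(U) ≐ tree(string).
Decompose tree/1: U ≐ string.
Bind U := string; no other remaining equation mentions U. Substituting into the earlier binding gives S := pair(tree(string),tree(string)).
Decompose pair/2: unit ≐ unit,  S1 ≐ tree(pair(pair(string,unit),unit)).
Delete trivial equation unit ≐ unit.
Bind S1 := tree(pair(pair(string,unit),unit)). Substituting into the earlier binding gives C := tree(tree(tree(pair(pair(string,unit),unit)))).
MGU = { C := tree(tree(tree(pair(pair(string,unit),unit)))), E := pair(pair(string,unit),unit), S := pair(tree(string),tree(string)), U := string, S1 := tree(pair(pair(string,unit),unit)) }, so S := pair(tree(string),tree(string)).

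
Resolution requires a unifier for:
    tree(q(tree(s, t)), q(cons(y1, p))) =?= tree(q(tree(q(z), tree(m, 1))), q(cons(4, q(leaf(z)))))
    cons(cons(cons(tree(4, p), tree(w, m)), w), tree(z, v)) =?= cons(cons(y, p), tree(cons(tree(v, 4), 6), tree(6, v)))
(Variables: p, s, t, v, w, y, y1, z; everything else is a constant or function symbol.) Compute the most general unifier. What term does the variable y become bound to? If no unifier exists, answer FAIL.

Decompose tree/2: q(tree(s, t)) =?= q(tree(q(z), tree(m, 1))),  q(cons(y1, p)) =?= q(cons(4, q(leaf(z)))).
Decompose q/1: tree(s, t) =?= tree(q(z), tree(m, 1)).
Decompose tree/2: s =?= q(z),  t =?= tree(m, 1).
Bind s := q(z); no other remaining equation mentions s.
Bind t := tree(m, 1); no other remaining equation mentions t.
Decompose q/1: cons(y1, p) =?= cons(4, q(leaf(z))).
Decompose cons/2: y1 =?= 4,  p =?= q(leaf(z)).
Bind y1 := 4; no other remaining equation mentions y1.
Bind p := q(leaf(z)); substituting into the remaining equation gives: cons(cons(cons(tree(4, q(leaf(z))), tree(w, m)), w), tree(z, v)) =?= cons(cons(y, q(leaf(z))), tree(cons(tree(v, 4), 6), tree(6, v))).
Decompose cons/2: cons(cons(tree(4, q(leaf(z))), tree(w, m)), w) =?= cons(y, q(leaf(z))),  tree(z, v) =?= tree(cons(tree(v, 4), 6), tree(6, v)).
Decompose cons/2: cons(tree(4, q(leaf(z))), tree(w, m)) =?= y,  w =?= q(leaf(z)).
Bind y := cons(tree(4, q(leaf(z))), tree(w, m)); no other remaining equation mentions y.
Bind w := q(leaf(z)); no other remaining equation mentions w. Substituting into the earlier binding gives y := cons(tree(4, q(leaf(z))), tree(q(leaf(z)), m)).
Decompose tree/2: z =?= cons(tree(v, 4), 6),  v =?= tree(6, v).
Bind z := cons(tree(v, 4), 6); no other remaining equation mentions z. Substituting into the earlier bindings gives s := q(cons(tree(v, 4), 6)), p := q(leaf(cons(tree(v, 4), 6))), y := cons(tree(4, q(leaf(cons(tree(v, 4), 6)))), tree(q(leaf(cons(tree(v, 4), 6))), m)), w := q(leaf(cons(tree(v, 4), 6))).
Occurs check fails: v occurs in tree(6, v); the equation v =?= tree(6, v) has no finite solution.

FAIL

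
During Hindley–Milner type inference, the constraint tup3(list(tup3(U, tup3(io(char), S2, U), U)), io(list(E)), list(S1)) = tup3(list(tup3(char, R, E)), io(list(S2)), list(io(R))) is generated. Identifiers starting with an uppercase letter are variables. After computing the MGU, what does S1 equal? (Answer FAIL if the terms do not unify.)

Decompose tup3/3: list(tup3(U, tup3(io(char), S2, U), U)) = list(tup3(char, R, E)),  io(list(E)) = io(list(S2)),  list(S1) = list(io(R)).
Decompose list/1: tup3(U, tup3(io(char), S2, U), U) = tup3(char, R, E).
Decompose tup3/3: U = char,  tup3(io(char), S2, U) = R,  U = E.
Bind U := char; substituting into the 2 remaining equations that mention U gives: tup3(io(char), S2, char) = R,  char = E.
Bind R := tup3(io(char), S2, char); substituting into the one remaining equation that mentions R gives: list(S1) = list(io(tup3(io(char), S2, char))).
Bind E := char; substituting into the one remaining equation that mentions E gives: io(list(char)) = io(list(S2)).
Decompose io/1: list(char) = list(S2).
Decompose list/1: char = S2.
Bind S2 := char; substituting into the remaining equation gives: list(S1) = list(io(tup3(io(char), char, char))). Substituting into the earlier binding gives R := tup3(io(char), char, char).
Decompose list/1: S1 = io(tup3(io(char), char, char)).
Bind S1 := io(tup3(io(char), char, char)).
MGU = { U -> char, R -> tup3(io(char), char, char), E -> char, S2 -> char, S1 -> io(tup3(io(char), char, char)) }, so S1 -> io(tup3(io(char), char, char)).

io(tup3(io(char), char, char))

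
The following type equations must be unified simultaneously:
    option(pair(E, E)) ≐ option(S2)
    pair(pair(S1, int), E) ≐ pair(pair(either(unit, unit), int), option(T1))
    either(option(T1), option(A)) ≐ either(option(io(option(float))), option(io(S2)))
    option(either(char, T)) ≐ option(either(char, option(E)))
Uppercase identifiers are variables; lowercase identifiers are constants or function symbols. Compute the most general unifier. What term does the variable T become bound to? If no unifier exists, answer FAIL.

option(option(io(option(float))))

Decompose option/1: pair(E, E) ≐ S2.
Bind S2 := pair(E, E); substituting into the one remaining equation that mentions S2 gives: either(option(T1), option(A)) ≐ either(option(io(option(float))), option(io(pair(E, E)))).
Decompose pair/2: pair(S1, int) ≐ pair(either(unit, unit), int),  E ≐ option(T1).
Decompose pair/2: S1 ≐ either(unit, unit),  int ≐ int.
Bind S1 := either(unit, unit); no other remaining equation mentions S1.
Delete trivial equation int ≐ int.
Bind E := option(T1); substituting into the remaining equations gives: either(option(T1), option(A)) ≐ either(option(io(option(float))), option(io(pair(option(T1), option(T1))))),  option(either(char, T)) ≐ option(either(char, option(option(T1)))). Substituting into the earlier binding gives S2 := pair(option(T1), option(T1)).
Decompose either/2: option(T1) ≐ option(io(option(float))),  option(A) ≐ option(io(pair(option(T1), option(T1)))).
Decompose option/1: T1 ≐ io(option(float)).
Bind T1 := io(option(float)); substituting into the remaining equations gives: option(A) ≐ option(io(pair(option(io(option(float))), option(io(option(float)))))),  option(either(char, T)) ≐ option(either(char, option(option(io(option(float)))))). Substituting into the earlier bindings gives S2 := pair(option(io(option(float))), option(io(option(float)))), E := option(io(option(float))).
Decompose option/1: A ≐ io(pair(option(io(option(float))), option(io(option(float))))).
Bind A := io(pair(option(io(option(float))), option(io(option(float))))); no other remaining equation mentions A.
Decompose option/1: either(char, T) ≐ either(char, option(option(io(option(float))))).
Decompose either/2: char ≐ char,  T ≐ option(option(io(option(float)))).
Delete trivial equation char ≐ char.
Bind T := option(option(io(option(float)))).
MGU = { S2 -> pair(option(io(option(float))), option(io(option(float)))), S1 -> either(unit, unit), E -> option(io(option(float))), T1 -> io(option(float)), A -> io(pair(option(io(option(float))), option(io(option(float))))), T -> option(option(io(option(float)))) }, so T -> option(option(io(option(float)))).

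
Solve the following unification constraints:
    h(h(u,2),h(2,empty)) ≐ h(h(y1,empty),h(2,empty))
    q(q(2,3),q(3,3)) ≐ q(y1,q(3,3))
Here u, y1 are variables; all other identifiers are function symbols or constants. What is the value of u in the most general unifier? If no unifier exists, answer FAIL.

FAIL

Decompose h/2: h(u,2) ≐ h(y1,empty),  h(2,empty) ≐ h(2,empty).
Decompose h/2: u ≐ y1,  2 ≐ empty.
Bind u := y1; no other remaining equation mentions u.
Clash: constants 2 and empty differ; no unifier exists.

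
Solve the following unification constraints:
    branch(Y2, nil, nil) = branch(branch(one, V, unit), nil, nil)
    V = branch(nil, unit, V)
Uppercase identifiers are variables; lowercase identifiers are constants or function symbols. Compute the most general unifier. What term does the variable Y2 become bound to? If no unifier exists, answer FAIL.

Decompose branch/3: Y2 = branch(one, V, unit),  nil = nil,  nil = nil.
Bind Y2 := branch(one, V, unit); no other remaining equation mentions Y2.
Delete trivial equation nil = nil.
Delete trivial equation nil = nil.
Occurs check fails: V occurs in branch(nil, unit, V); the equation V = branch(nil, unit, V) has no finite solution.

FAIL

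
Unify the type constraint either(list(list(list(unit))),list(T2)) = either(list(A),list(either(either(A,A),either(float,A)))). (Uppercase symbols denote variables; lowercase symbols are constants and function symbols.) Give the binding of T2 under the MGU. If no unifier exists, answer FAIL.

either(either(list(list(unit)),list(list(unit))),either(float,list(list(unit))))

Decompose either/2: list(list(list(unit))) = list(A),  list(T2) = list(either(either(A,A),either(float,A))).
Decompose list/1: list(list(unit)) = A.
Bind A := list(list(unit)); substituting into the remaining equation gives: list(T2) = list(either(either(list(list(unit)),list(list(unit))),either(float,list(list(unit))))).
Decompose list/1: T2 = either(either(list(list(unit)),list(list(unit))),either(float,list(list(unit)))).
Bind T2 := either(either(list(list(unit)),list(list(unit))),either(float,list(list(unit)))).
MGU = { A ↦ list(list(unit)), T2 ↦ either(either(list(list(unit)),list(list(unit))),either(float,list(list(unit)))) }, so T2 ↦ either(either(list(list(unit)),list(list(unit))),either(float,list(list(unit)))).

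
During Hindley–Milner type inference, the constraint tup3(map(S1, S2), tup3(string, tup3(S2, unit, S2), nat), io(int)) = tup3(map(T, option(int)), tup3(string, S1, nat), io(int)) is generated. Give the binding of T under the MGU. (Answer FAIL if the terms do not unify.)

tup3(option(int), unit, option(int))

Decompose tup3/3: map(S1, S2) = map(T, option(int)),  tup3(string, tup3(S2, unit, S2), nat) = tup3(string, S1, nat),  io(int) = io(int).
Decompose map/2: S1 = T,  S2 = option(int).
Bind S1 := T; substituting into the one remaining equation that mentions S1 gives: tup3(string, tup3(S2, unit, S2), nat) = tup3(string, T, nat).
Bind S2 := option(int); substituting into the one remaining equation that mentions S2 gives: tup3(string, tup3(option(int), unit, option(int)), nat) = tup3(string, T, nat).
Decompose tup3/3: string = string,  tup3(option(int), unit, option(int)) = T,  nat = nat.
Delete trivial equation string = string.
Bind T := tup3(option(int), unit, option(int)); no other remaining equation mentions T. Substituting into the earlier binding gives S1 := tup3(option(int), unit, option(int)).
Delete trivial equation nat = nat.
Delete trivial equation io(int) = io(int).
MGU = { S1 ↦ tup3(option(int), unit, option(int)), S2 ↦ option(int), T ↦ tup3(option(int), unit, option(int)) }, so T ↦ tup3(option(int), unit, option(int)).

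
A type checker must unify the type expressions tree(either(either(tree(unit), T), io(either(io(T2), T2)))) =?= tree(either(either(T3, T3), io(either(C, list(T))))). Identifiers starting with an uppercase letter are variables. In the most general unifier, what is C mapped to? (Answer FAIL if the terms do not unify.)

Decompose tree/1: either(either(tree(unit), T), io(either(io(T2), T2))) =?= either(either(T3, T3), io(either(C, list(T)))).
Decompose either/2: either(tree(unit), T) =?= either(T3, T3),  io(either(io(T2), T2)) =?= io(either(C, list(T))).
Decompose either/2: tree(unit) =?= T3,  T =?= T3.
Bind T3 := tree(unit); substituting into the one remaining equation that mentions T3 gives: T =?= tree(unit).
Bind T := tree(unit); substituting into the remaining equation gives: io(either(io(T2), T2)) =?= io(either(C, list(tree(unit)))).
Decompose io/1: either(io(T2), T2) =?= either(C, list(tree(unit))).
Decompose either/2: io(T2) =?= C,  T2 =?= list(tree(unit)).
Bind C := io(T2); no other remaining equation mentions C.
Bind T2 := list(tree(unit)). Substituting into the earlier binding gives C := io(list(tree(unit))).
MGU = { T3 ↦ tree(unit), T ↦ tree(unit), C ↦ io(list(tree(unit))), T2 ↦ list(tree(unit)) }, so C ↦ io(list(tree(unit))).

io(list(tree(unit)))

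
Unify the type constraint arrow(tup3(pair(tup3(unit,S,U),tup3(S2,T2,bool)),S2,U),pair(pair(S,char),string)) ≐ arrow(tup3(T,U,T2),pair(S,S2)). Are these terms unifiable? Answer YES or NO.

Decompose arrow/2: tup3(pair(tup3(unit,S,U),tup3(S2,T2,bool)),S2,U) ≐ tup3(T,U,T2),  pair(pair(S,char),string) ≐ pair(S,S2).
Decompose tup3/3: pair(tup3(unit,S,U),tup3(S2,T2,bool)) ≐ T,  S2 ≐ U,  U ≐ T2.
Bind T := pair(tup3(unit,S,U),tup3(S2,T2,bool)); no other remaining equation mentions T.
Bind S2 := U; substituting into the one remaining equation that mentions S2 gives: pair(pair(S,char),string) ≐ pair(S,U). Substituting into the earlier binding gives T := pair(tup3(unit,S,U),tup3(U,T2,bool)).
Bind U := T2; substituting into the remaining equation gives: pair(pair(S,char),string) ≐ pair(S,T2). Substituting into the earlier bindings gives T := pair(tup3(unit,S,T2),tup3(T2,T2,bool)), S2 := T2.
Decompose pair/2: pair(S,char) ≐ S,  string ≐ T2.
Occurs check fails: S occurs in pair(S,char); the equation S ≐ pair(S,char) has no finite solution.

NO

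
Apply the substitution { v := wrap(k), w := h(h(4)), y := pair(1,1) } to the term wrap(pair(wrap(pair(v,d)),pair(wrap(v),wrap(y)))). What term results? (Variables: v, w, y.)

Replace each occurrence of v with wrap(k).
Replace each occurrence of y with pair(1,1).
Result: wrap(pair(wrap(pair(wrap(k),d)),pair(wrap(wrap(k)),wrap(pair(1,1))))).

wrap(pair(wrap(pair(wrap(k),d)),pair(wrap(wrap(k)),wrap(pair(1,1)))))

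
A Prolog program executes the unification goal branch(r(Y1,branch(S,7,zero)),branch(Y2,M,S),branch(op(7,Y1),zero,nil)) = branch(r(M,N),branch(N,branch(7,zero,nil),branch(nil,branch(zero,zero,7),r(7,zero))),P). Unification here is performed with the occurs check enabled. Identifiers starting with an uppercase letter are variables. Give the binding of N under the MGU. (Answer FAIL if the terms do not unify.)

Decompose branch/3: r(Y1,branch(S,7,zero)) = r(M,N),  branch(Y2,M,S) = branch(N,branch(7,zero,nil),branch(nil,branch(zero,zero,7),r(7,zero))),  branch(op(7,Y1),zero,nil) = P.
Decompose r/2: Y1 = M,  branch(S,7,zero) = N.
Bind Y1 := M; substituting into the one remaining equation that mentions Y1 gives: branch(op(7,M),zero,nil) = P.
Bind N := branch(S,7,zero); substituting into the one remaining equation that mentions N gives: branch(Y2,M,S) = branch(branch(S,7,zero),branch(7,zero,nil),branch(nil,branch(zero,zero,7),r(7,zero))).
Decompose branch/3: Y2 = branch(S,7,zero),  M = branch(7,zero,nil),  S = branch(nil,branch(zero,zero,7),r(7,zero)).
Bind Y2 := branch(S,7,zero); no other remaining equation mentions Y2.
Bind M := branch(7,zero,nil); substituting into the one remaining equation that mentions M gives: branch(op(7,branch(7,zero,nil)),zero,nil) = P. Substituting into the earlier binding gives Y1 := branch(7,zero,nil).
Bind S := branch(nil,branch(zero,zero,7),r(7,zero)); no other remaining equation mentions S. Substituting into the earlier bindings gives N := branch(branch(nil,branch(zero,zero,7),r(7,zero)),7,zero), Y2 := branch(branch(nil,branch(zero,zero,7),r(7,zero)),7,zero).
Bind P := branch(op(7,branch(7,zero,nil)),zero,nil).
MGU = { Y1 ↦ branch(7,zero,nil), N ↦ branch(branch(nil,branch(zero,zero,7),r(7,zero)),7,zero), Y2 ↦ branch(branch(nil,branch(zero,zero,7),r(7,zero)),7,zero), M ↦ branch(7,zero,nil), S ↦ branch(nil,branch(zero,zero,7),r(7,zero)), P ↦ branch(op(7,branch(7,zero,nil)),zero,nil) }, so N ↦ branch(branch(nil,branch(zero,zero,7),r(7,zero)),7,zero).

branch(branch(nil,branch(zero,zero,7),r(7,zero)),7,zero)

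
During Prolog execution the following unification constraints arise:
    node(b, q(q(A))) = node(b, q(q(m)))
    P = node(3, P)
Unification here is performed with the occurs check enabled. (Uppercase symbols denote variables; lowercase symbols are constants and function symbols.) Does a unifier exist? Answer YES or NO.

NO

Decompose node/2: b = b,  q(q(A)) = q(q(m)).
Delete trivial equation b = b.
Decompose q/1: q(A) = q(m).
Decompose q/1: A = m.
Bind A := m; no other remaining equation mentions A.
Occurs check fails: P occurs in node(3, P); the equation P = node(3, P) has no finite solution.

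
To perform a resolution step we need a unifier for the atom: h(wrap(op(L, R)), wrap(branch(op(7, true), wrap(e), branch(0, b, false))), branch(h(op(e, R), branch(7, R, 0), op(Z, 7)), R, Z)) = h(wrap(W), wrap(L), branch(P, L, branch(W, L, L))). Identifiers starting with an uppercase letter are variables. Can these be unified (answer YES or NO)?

YES

Decompose h/3: wrap(op(L, R)) = wrap(W),  wrap(branch(op(7, true), wrap(e), branch(0, b, false))) = wrap(L),  branch(h(op(e, R), branch(7, R, 0), op(Z, 7)), R, Z) = branch(P, L, branch(W, L, L)).
Decompose wrap/1: op(L, R) = W.
Bind W := op(L, R); substituting into the one remaining equation that mentions W gives: branch(h(op(e, R), branch(7, R, 0), op(Z, 7)), R, Z) = branch(P, L, branch(op(L, R), L, L)).
Decompose wrap/1: branch(op(7, true), wrap(e), branch(0, b, false)) = L.
Bind L := branch(op(7, true), wrap(e), branch(0, b, false)); substituting into the remaining equation gives: branch(h(op(e, R), branch(7, R, 0), op(Z, 7)), R, Z) = branch(P, branch(op(7, true), wrap(e), branch(0, b, false)), branch(op(branch(op(7, true), wrap(e), branch(0, b, false)), R), branch(op(7, true), wrap(e), branch(0, b, false)), branch(op(7, true), wrap(e), branch(0, b, false)))). Substituting into the earlier binding gives W := op(branch(op(7, true), wrap(e), branch(0, b, false)), R).
Decompose branch/3: h(op(e, R), branch(7, R, 0), op(Z, 7)) = P,  R = branch(op(7, true), wrap(e), branch(0, b, false)),  Z = branch(op(branch(op(7, true), wrap(e), branch(0, b, false)), R), branch(op(7, true), wrap(e), branch(0, b, false)), branch(op(7, true), wrap(e), branch(0, b, false))).
Bind P := h(op(e, R), branch(7, R, 0), op(Z, 7)); no other remaining equation mentions P.
Bind R := branch(op(7, true), wrap(e), branch(0, b, false)); substituting into the remaining equation gives: Z = branch(op(branch(op(7, true), wrap(e), branch(0, b, false)), branch(op(7, true), wrap(e), branch(0, b, false))), branch(op(7, true), wrap(e), branch(0, b, false)), branch(op(7, true), wrap(e), branch(0, b, false))). Substituting into the earlier bindings gives W := op(branch(op(7, true), wrap(e), branch(0, b, false)), branch(op(7, true), wrap(e), branch(0, b, false))), P := h(op(e, branch(op(7, true), wrap(e), branch(0, b, false))), branch(7, branch(op(7, true), wrap(e), branch(0, b, false)), 0), op(Z, 7)).
Bind Z := branch(op(branch(op(7, true), wrap(e), branch(0, b, false)), branch(op(7, true), wrap(e), branch(0, b, false))), branch(op(7, true), wrap(e), branch(0, b, false)), branch(op(7, true), wrap(e), branch(0, b, false))). Substituting into the earlier binding gives P := h(op(e, branch(op(7, true), wrap(e), branch(0, b, false))), branch(7, branch(op(7, true), wrap(e), branch(0, b, false)), 0), op(branch(op(branch(op(7, true), wrap(e), branch(0, b, false)), branch(op(7, true), wrap(e), branch(0, b, false))), branch(op(7, true), wrap(e), branch(0, b, false)), branch(op(7, true), wrap(e), branch(0, b, false))), 7)).
No equations remain and no clash or occurs-check failure arose, so a unifier exists.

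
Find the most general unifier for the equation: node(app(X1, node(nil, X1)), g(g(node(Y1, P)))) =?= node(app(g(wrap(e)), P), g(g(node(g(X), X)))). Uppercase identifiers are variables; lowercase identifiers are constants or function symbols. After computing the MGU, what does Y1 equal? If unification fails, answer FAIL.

Decompose node/2: app(X1, node(nil, X1)) =?= app(g(wrap(e)), P),  g(g(node(Y1, P))) =?= g(g(node(g(X), X))).
Decompose app/2: X1 =?= g(wrap(e)),  node(nil, X1) =?= P.
Bind X1 := g(wrap(e)); substituting into the one remaining equation that mentions X1 gives: node(nil, g(wrap(e))) =?= P.
Bind P := node(nil, g(wrap(e))); substituting into the remaining equation gives: g(g(node(Y1, node(nil, g(wrap(e)))))) =?= g(g(node(g(X), X))).
Decompose g/1: g(node(Y1, node(nil, g(wrap(e))))) =?= g(node(g(X), X)).
Decompose g/1: node(Y1, node(nil, g(wrap(e)))) =?= node(g(X), X).
Decompose node/2: Y1 =?= g(X),  node(nil, g(wrap(e))) =?= X.
Bind Y1 := g(X); no other remaining equation mentions Y1.
Bind X := node(nil, g(wrap(e))). Substituting into the earlier binding gives Y1 := g(node(nil, g(wrap(e)))).
MGU = { X1 := g(wrap(e)), P := node(nil, g(wrap(e))), Y1 := g(node(nil, g(wrap(e)))), X := node(nil, g(wrap(e))) }, so Y1 := g(node(nil, g(wrap(e)))).

g(node(nil, g(wrap(e))))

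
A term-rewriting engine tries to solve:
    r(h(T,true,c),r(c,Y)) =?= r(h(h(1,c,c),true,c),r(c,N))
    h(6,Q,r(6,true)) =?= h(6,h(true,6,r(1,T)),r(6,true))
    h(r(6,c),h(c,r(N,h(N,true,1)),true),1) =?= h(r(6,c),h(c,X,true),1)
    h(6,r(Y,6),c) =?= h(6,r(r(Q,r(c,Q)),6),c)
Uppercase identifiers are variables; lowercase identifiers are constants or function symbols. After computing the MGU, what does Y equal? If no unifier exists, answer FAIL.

r(h(true,6,r(1,h(1,c,c))),r(c,h(true,6,r(1,h(1,c,c)))))

Decompose r/2: h(T,true,c) =?= h(h(1,c,c),true,c),  r(c,Y) =?= r(c,N).
Decompose h/3: T =?= h(1,c,c),  true =?= true,  c =?= c.
Bind T := h(1,c,c); substituting into the one remaining equation that mentions T gives: h(6,Q,r(6,true)) =?= h(6,h(true,6,r(1,h(1,c,c))),r(6,true)).
Delete trivial equation true =?= true.
Delete trivial equation c =?= c.
Decompose r/2: c =?= c,  Y =?= N.
Delete trivial equation c =?= c.
Bind Y := N; substituting into the one remaining equation that mentions Y gives: h(6,r(N,6),c) =?= h(6,r(r(Q,r(c,Q)),6),c).
Decompose h/3: 6 =?= 6,  Q =?= h(true,6,r(1,h(1,c,c))),  r(6,true) =?= r(6,true).
Delete trivial equation 6 =?= 6.
Bind Q := h(true,6,r(1,h(1,c,c))); substituting into the one remaining equation that mentions Q gives: h(6,r(N,6),c) =?= h(6,r(r(h(true,6,r(1,h(1,c,c))),r(c,h(true,6,r(1,h(1,c,c))))),6),c).
Delete trivial equation r(6,true) =?= r(6,true).
Decompose h/3: r(6,c) =?= r(6,c),  h(c,r(N,h(N,true,1)),true) =?= h(c,X,true),  1 =?= 1.
Delete trivial equation r(6,c) =?= r(6,c).
Decompose h/3: c =?= c,  r(N,h(N,true,1)) =?= X,  true =?= true.
Delete trivial equation c =?= c.
Bind X := r(N,h(N,true,1)); no other remaining equation mentions X.
Delete trivial equation true =?= true.
Delete trivial equation 1 =?= 1.
Decompose h/3: 6 =?= 6,  r(N,6) =?= r(r(h(true,6,r(1,h(1,c,c))),r(c,h(true,6,r(1,h(1,c,c))))),6),  c =?= c.
Delete trivial equation 6 =?= 6.
Decompose r/2: N =?= r(h(true,6,r(1,h(1,c,c))),r(c,h(true,6,r(1,h(1,c,c))))),  6 =?= 6.
Bind N := r(h(true,6,r(1,h(1,c,c))),r(c,h(true,6,r(1,h(1,c,c))))); no other remaining equation mentions N. Substituting into the earlier bindings gives Y := r(h(true,6,r(1,h(1,c,c))),r(c,h(true,6,r(1,h(1,c,c))))), X := r(r(h(true,6,r(1,h(1,c,c))),r(c,h(true,6,r(1,h(1,c,c))))),h(r(h(true,6,r(1,h(1,c,c))),r(c,h(true,6,r(1,h(1,c,c))))),true,1)).
Delete trivial equation 6 =?= 6.
Delete trivial equation c =?= c.
MGU = { T ↦ h(1,c,c), Y ↦ r(h(true,6,r(1,h(1,c,c))),r(c,h(true,6,r(1,h(1,c,c))))), Q ↦ h(true,6,r(1,h(1,c,c))), X ↦ r(r(h(true,6,r(1,h(1,c,c))),r(c,h(true,6,r(1,h(1,c,c))))),h(r(h(true,6,r(1,h(1,c,c))),r(c,h(true,6,r(1,h(1,c,c))))),true,1)), N ↦ r(h(true,6,r(1,h(1,c,c))),r(c,h(true,6,r(1,h(1,c,c))))) }, so Y ↦ r(h(true,6,r(1,h(1,c,c))),r(c,h(true,6,r(1,h(1,c,c))))).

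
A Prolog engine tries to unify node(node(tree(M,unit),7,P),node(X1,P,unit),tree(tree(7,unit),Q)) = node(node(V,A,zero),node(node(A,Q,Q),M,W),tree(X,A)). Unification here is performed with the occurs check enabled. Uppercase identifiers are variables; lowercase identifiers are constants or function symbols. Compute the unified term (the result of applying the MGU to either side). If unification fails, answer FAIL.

Decompose node/3: node(tree(M,unit),7,P) = node(V,A,zero),  node(X1,P,unit) = node(node(A,Q,Q),M,W),  tree(tree(7,unit),Q) = tree(X,A).
Decompose node/3: tree(M,unit) = V,  7 = A,  P = zero.
Bind V := tree(M,unit); no other remaining equation mentions V.
Bind A := 7; substituting into the 2 remaining equations that mention A gives: node(X1,P,unit) = node(node(7,Q,Q),M,W),  tree(tree(7,unit),Q) = tree(X,7).
Bind P := zero; substituting into the one remaining equation that mentions P gives: node(X1,zero,unit) = node(node(7,Q,Q),M,W).
Decompose node/3: X1 = node(7,Q,Q),  zero = M,  unit = W.
Bind X1 := node(7,Q,Q); no other remaining equation mentions X1.
Bind M := zero; no other remaining equation mentions M. Substituting into the earlier binding gives V := tree(zero,unit).
Bind W := unit; no other remaining equation mentions W.
Decompose tree/2: tree(7,unit) = X,  Q = 7.
Bind X := tree(7,unit); no other remaining equation mentions X.
Bind Q := 7. Substituting into the earlier binding gives X1 := node(7,7,7).
Applying the MGU to either side gives node(node(tree(zero,unit),7,zero),node(node(7,7,7),zero,unit),tree(tree(7,unit),7)).

node(node(tree(zero,unit),7,zero),node(node(7,7,7),zero,unit),tree(tree(7,unit),7))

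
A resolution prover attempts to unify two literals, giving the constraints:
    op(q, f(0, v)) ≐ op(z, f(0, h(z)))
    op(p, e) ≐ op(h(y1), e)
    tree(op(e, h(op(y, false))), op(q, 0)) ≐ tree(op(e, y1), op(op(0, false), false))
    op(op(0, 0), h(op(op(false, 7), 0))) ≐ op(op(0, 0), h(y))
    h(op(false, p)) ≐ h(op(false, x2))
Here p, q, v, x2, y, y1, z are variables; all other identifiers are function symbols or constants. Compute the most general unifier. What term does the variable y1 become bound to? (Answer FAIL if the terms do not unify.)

Decompose op/2: q ≐ z,  f(0, v) ≐ f(0, h(z)).
Bind q := z; substituting into the one remaining equation that mentions q gives: tree(op(e, h(op(y, false))), op(z, 0)) ≐ tree(op(e, y1), op(op(0, false), false)).
Decompose f/2: 0 ≐ 0,  v ≐ h(z).
Delete trivial equation 0 ≐ 0.
Bind v := h(z); no other remaining equation mentions v.
Decompose op/2: p ≐ h(y1),  e ≐ e.
Bind p := h(y1); substituting into the one remaining equation that mentions p gives: h(op(false, h(y1))) ≐ h(op(false, x2)).
Delete trivial equation e ≐ e.
Decompose tree/2: op(e, h(op(y, false))) ≐ op(e, y1),  op(z, 0) ≐ op(op(0, false), false).
Decompose op/2: e ≐ e,  h(op(y, false)) ≐ y1.
Delete trivial equation e ≐ e.
Bind y1 := h(op(y, false)); substituting into the one remaining equation that mentions y1 gives: h(op(false, h(h(op(y, false))))) ≐ h(op(false, x2)). Substituting into the earlier binding gives p := h(h(op(y, false))).
Decompose op/2: z ≐ op(0, false),  0 ≐ false.
Bind z := op(0, false); no other remaining equation mentions z. Substituting into the earlier bindings gives q := op(0, false), v := h(op(0, false)).
Clash: constants 0 and false differ; no unifier exists.

FAIL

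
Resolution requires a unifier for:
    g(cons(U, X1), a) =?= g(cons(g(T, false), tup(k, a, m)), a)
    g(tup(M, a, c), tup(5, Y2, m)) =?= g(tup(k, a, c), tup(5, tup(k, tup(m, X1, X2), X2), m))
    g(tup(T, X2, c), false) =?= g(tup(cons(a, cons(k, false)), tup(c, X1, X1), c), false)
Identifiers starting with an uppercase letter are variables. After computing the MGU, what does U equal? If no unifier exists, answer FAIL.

g(cons(a, cons(k, false)), false)

Decompose g/2: cons(U, X1) =?= cons(g(T, false), tup(k, a, m)),  a =?= a.
Decompose cons/2: U =?= g(T, false),  X1 =?= tup(k, a, m).
Bind U := g(T, false); no other remaining equation mentions U.
Bind X1 := tup(k, a, m); substituting into the 2 remaining equations that mention X1 gives: g(tup(M, a, c), tup(5, Y2, m)) =?= g(tup(k, a, c), tup(5, tup(k, tup(m, tup(k, a, m), X2), X2), m)),  g(tup(T, X2, c), false) =?= g(tup(cons(a, cons(k, false)), tup(c, tup(k, a, m), tup(k, a, m)), c), false).
Delete trivial equation a =?= a.
Decompose g/2: tup(M, a, c) =?= tup(k, a, c),  tup(5, Y2, m) =?= tup(5, tup(k, tup(m, tup(k, a, m), X2), X2), m).
Decompose tup/3: M =?= k,  a =?= a,  c =?= c.
Bind M := k; no other remaining equation mentions M.
Delete trivial equation a =?= a.
Delete trivial equation c =?= c.
Decompose tup/3: 5 =?= 5,  Y2 =?= tup(k, tup(m, tup(k, a, m), X2), X2),  m =?= m.
Delete trivial equation 5 =?= 5.
Bind Y2 := tup(k, tup(m, tup(k, a, m), X2), X2); no other remaining equation mentions Y2.
Delete trivial equation m =?= m.
Decompose g/2: tup(T, X2, c) =?= tup(cons(a, cons(k, false)), tup(c, tup(k, a, m), tup(k, a, m)), c),  false =?= false.
Decompose tup/3: T =?= cons(a, cons(k, false)),  X2 =?= tup(c, tup(k, a, m), tup(k, a, m)),  c =?= c.
Bind T := cons(a, cons(k, false)); no other remaining equation mentions T. Substituting into the earlier binding gives U := g(cons(a, cons(k, false)), false).
Bind X2 := tup(c, tup(k, a, m), tup(k, a, m)); no other remaining equation mentions X2. Substituting into the earlier binding gives Y2 := tup(k, tup(m, tup(k, a, m), tup(c, tup(k, a, m), tup(k, a, m))), tup(c, tup(k, a, m), tup(k, a, m))).
Delete trivial equation c =?= c.
Delete trivial equation false =?= false.
MGU = { U -> g(cons(a, cons(k, false)), false), X1 -> tup(k, a, m), M -> k, Y2 -> tup(k, tup(m, tup(k, a, m), tup(c, tup(k, a, m), tup(k, a, m))), tup(c, tup(k, a, m), tup(k, a, m))), T -> cons(a, cons(k, false)), X2 -> tup(c, tup(k, a, m), tup(k, a, m)) }, so U -> g(cons(a, cons(k, false)), false).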